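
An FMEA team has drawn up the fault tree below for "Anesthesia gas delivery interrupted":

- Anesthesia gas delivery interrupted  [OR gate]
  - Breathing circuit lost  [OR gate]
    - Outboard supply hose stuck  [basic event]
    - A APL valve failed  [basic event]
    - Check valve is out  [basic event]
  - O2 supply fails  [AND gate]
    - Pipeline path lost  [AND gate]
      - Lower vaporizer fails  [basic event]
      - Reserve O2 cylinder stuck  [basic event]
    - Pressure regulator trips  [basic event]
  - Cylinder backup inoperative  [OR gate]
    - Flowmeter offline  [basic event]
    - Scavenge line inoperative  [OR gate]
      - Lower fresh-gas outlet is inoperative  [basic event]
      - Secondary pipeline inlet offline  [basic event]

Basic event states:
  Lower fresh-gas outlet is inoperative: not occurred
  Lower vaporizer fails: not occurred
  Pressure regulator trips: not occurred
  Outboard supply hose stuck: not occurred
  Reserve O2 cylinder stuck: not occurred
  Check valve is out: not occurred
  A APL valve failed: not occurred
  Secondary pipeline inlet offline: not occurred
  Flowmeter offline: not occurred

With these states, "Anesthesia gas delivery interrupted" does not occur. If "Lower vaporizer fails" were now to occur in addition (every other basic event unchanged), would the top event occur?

No

Counterfactual: set "Lower vaporizer fails" to occurred.
Breathing circuit lost [OR]: Outboard supply hose stuck=not, A APL valve failed=not, Check valve is out=not → no input occurs → does not occur.
Pipeline path lost [AND]: Lower vaporizer fails=occurs, Reserve O2 cylinder stuck=not → not all inputs occur → does not occur.
O2 supply fails [AND]: Pipeline path lost=not, Pressure regulator trips=not → not all inputs occur → does not occur.
Scavenge line inoperative [OR]: Lower fresh-gas outlet is inoperative=not, Secondary pipeline inlet offline=not → no input occurs → does not occur.
Cylinder backup inoperative [OR]: Flowmeter offline=not, Scavenge line inoperative=not → no input occurs → does not occur.
Anesthesia gas delivery interrupted [OR]: Breathing circuit lost=not, O2 supply fails=not, Cylinder backup inoperative=not → no input occurs → does not occur.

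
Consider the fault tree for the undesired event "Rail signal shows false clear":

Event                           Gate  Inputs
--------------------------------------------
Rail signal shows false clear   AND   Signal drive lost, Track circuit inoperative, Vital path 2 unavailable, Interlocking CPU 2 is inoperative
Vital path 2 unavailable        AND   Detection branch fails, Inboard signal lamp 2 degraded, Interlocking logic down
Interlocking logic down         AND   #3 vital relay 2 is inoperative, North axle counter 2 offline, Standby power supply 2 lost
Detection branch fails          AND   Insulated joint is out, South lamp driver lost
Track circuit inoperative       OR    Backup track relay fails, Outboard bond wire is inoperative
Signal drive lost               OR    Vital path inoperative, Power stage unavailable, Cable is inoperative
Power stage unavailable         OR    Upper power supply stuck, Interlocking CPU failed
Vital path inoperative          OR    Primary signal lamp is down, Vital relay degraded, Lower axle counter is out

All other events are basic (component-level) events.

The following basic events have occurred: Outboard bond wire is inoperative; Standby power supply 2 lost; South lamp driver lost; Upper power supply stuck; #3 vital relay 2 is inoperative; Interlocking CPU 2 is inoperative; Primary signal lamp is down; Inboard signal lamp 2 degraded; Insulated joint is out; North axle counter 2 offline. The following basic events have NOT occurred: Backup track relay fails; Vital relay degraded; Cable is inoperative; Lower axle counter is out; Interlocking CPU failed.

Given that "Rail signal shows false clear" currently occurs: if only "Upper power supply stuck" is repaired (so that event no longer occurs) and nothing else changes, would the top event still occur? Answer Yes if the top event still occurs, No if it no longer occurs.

Yes

Counterfactual: set "Upper power supply stuck" to not occurred.
Vital path inoperative [OR]: Primary signal lamp is down=occurs, Vital relay degraded=not, Lower axle counter is out=not → at least one input occurs → occurs.
Power stage unavailable [OR]: Upper power supply stuck=not, Interlocking CPU failed=not → no input occurs → does not occur.
Signal drive lost [OR]: Vital path inoperative=occurs, Power stage unavailable=not, Cable is inoperative=not → at least one input occurs → occurs.
Track circuit inoperative [OR]: Backup track relay fails=not, Outboard bond wire is inoperative=occurs → at least one input occurs → occurs.
Detection branch fails [AND]: Insulated joint is out=occurs, South lamp driver lost=occurs → all inputs occur → occurs.
Interlocking logic down [AND]: #3 vital relay 2 is inoperative=occurs, North axle counter 2 offline=occurs, Standby power supply 2 lost=occurs → all inputs occur → occurs.
Vital path 2 unavailable [AND]: Detection branch fails=occurs, Inboard signal lamp 2 degraded=occurs, Interlocking logic down=occurs → all inputs occur → occurs.
Rail signal shows false clear [AND]: Signal drive lost=occurs, Track circuit inoperative=occurs, Vital path 2 unavailable=occurs, Interlocking CPU 2 is inoperative=occurs → all inputs occur → occurs.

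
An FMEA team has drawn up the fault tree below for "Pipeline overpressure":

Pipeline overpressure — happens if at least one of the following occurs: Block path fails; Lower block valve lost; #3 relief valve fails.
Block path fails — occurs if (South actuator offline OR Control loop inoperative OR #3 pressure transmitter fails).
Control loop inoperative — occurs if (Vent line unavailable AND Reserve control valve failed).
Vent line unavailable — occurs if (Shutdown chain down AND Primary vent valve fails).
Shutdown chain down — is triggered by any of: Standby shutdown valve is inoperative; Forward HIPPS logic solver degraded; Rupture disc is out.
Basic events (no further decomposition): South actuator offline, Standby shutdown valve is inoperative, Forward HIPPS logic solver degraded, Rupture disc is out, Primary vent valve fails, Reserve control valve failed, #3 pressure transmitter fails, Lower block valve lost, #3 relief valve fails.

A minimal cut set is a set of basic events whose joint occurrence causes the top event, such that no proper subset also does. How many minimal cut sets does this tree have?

7

Shutdown chain down [OR]: union of children's cut sets → 3 cut set(s).
Vent line unavailable [AND]: one cut set from each child combined → 3 × 1 = 3 cut set(s).
Control loop inoperative [AND]: one cut set from each child combined → 3 × 1 = 3 cut set(s).
Block path fails [OR]: union of children's cut sets → 5 cut set(s).
Pipeline overpressure [OR]: union of children's cut sets → 7 cut set(s).
Minimal cut sets: {South actuator offline}; {Primary vent valve fails, Reserve control valve failed, Standby shutdown valve is inoperative}; {Forward HIPPS logic solver degraded, Primary vent valve fails, Reserve control valve failed}; {Primary vent valve fails, Reserve control valve failed, Rupture disc is out}; {#3 pressure transmitter fails}; {Lower block valve lost}; {#3 relief valve fails}.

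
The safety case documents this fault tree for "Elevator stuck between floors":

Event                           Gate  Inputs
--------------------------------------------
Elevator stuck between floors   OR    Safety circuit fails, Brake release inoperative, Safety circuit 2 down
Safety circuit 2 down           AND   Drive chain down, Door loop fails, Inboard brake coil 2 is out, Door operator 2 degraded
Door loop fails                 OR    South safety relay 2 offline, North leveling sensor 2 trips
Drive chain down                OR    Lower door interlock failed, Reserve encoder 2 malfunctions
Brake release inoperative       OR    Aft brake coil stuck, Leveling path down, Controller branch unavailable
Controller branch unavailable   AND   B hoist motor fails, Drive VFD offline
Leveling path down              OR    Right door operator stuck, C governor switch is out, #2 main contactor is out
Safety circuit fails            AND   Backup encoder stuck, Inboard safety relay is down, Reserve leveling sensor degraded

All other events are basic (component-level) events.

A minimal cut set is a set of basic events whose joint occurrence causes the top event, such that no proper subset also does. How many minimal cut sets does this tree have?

10

Safety circuit fails [AND]: one cut set from each child combined → 1 × 1 × 1 = 1 cut set(s).
Leveling path down [OR]: union of children's cut sets → 3 cut set(s).
Controller branch unavailable [AND]: one cut set from each child combined → 1 × 1 = 1 cut set(s).
Brake release inoperative [OR]: union of children's cut sets → 5 cut set(s).
Drive chain down [OR]: union of children's cut sets → 2 cut set(s).
Door loop fails [OR]: union of children's cut sets → 2 cut set(s).
Safety circuit 2 down [AND]: one cut set from each child combined → 2 × 2 × 1 × 1 = 4 cut set(s).
Elevator stuck between floors [OR]: union of children's cut sets → 10 cut set(s).
Minimal cut sets: {Backup encoder stuck, Inboard safety relay is down, Reserve leveling sensor degraded}; {Aft brake coil stuck}; {Right door operator stuck}; {C governor switch is out}; {#2 main contactor is out}; {B hoist motor fails, Drive VFD offline}; {Door operator 2 degraded, Inboard brake coil 2 is out, Lower door interlock failed, South safety relay 2 offline}; {Door operator 2 degraded, Inboard brake coil 2 is out, Lower door interlock failed, North leveling sensor 2 trips}; {Door operator 2 degraded, Inboard brake coil 2 is out, Reserve encoder 2 malfunctions, South safety relay 2 offline}; {Door operator 2 degraded, Inboard brake coil 2 is out, North leveling sensor 2 trips, Reserve encoder 2 malfunctions}.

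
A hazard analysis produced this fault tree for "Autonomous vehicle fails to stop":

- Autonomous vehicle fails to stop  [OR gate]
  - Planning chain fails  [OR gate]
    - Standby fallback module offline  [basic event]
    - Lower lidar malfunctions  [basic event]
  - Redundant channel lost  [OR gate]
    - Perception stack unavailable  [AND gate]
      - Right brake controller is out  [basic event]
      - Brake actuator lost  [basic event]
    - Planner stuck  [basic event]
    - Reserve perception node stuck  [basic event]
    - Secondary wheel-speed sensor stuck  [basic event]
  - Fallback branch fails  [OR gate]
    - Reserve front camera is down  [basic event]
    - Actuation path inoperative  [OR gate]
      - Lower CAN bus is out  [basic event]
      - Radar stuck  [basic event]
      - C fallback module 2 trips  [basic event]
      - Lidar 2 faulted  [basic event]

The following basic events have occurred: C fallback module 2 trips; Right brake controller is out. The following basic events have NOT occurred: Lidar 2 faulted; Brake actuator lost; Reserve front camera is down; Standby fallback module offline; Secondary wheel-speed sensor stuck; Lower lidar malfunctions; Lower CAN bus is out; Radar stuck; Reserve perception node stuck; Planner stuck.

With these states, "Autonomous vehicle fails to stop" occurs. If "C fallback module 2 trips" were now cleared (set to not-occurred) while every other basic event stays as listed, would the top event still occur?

No

Counterfactual: set "C fallback module 2 trips" to not occurred.
Planning chain fails [OR]: Standby fallback module offline=not, Lower lidar malfunctions=not → no input occurs → does not occur.
Perception stack unavailable [AND]: Right brake controller is out=occurs, Brake actuator lost=not → not all inputs occur → does not occur.
Redundant channel lost [OR]: Perception stack unavailable=not, Planner stuck=not, Reserve perception node stuck=not, Secondary wheel-speed sensor stuck=not → no input occurs → does not occur.
Actuation path inoperative [OR]: Lower CAN bus is out=not, Radar stuck=not, C fallback module 2 trips=not, Lidar 2 faulted=not → no input occurs → does not occur.
Fallback branch fails [OR]: Reserve front camera is down=not, Actuation path inoperative=not → no input occurs → does not occur.
Autonomous vehicle fails to stop [OR]: Planning chain fails=not, Redundant channel lost=not, Fallback branch fails=not → no input occurs → does not occur.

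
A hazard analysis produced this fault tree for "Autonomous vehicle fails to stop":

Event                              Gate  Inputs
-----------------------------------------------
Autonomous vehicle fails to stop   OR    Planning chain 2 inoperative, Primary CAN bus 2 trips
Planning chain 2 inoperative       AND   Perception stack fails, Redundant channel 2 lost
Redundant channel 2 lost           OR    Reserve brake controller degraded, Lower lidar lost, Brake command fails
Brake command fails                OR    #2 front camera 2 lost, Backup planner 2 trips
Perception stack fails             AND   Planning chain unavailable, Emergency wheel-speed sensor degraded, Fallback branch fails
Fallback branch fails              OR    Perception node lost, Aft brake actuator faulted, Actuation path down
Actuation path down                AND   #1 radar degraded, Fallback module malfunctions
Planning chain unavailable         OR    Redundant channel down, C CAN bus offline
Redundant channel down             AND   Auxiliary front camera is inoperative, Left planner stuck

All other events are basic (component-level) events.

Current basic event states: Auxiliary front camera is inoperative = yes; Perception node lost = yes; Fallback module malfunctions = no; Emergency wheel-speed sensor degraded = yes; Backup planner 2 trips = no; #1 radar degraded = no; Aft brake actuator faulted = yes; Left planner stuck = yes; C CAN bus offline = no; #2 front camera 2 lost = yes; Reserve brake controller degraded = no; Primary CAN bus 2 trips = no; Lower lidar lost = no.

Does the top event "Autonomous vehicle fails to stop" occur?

Yes

Redundant channel down [AND]: Auxiliary front camera is inoperative=occurs, Left planner stuck=occurs → all inputs occur → occurs.
Planning chain unavailable [OR]: Redundant channel down=occurs, C CAN bus offline=not → at least one input occurs → occurs.
Actuation path down [AND]: #1 radar degraded=not, Fallback module malfunctions=not → not all inputs occur → does not occur.
Fallback branch fails [OR]: Perception node lost=occurs, Aft brake actuator faulted=occurs, Actuation path down=not → at least one input occurs → occurs.
Perception stack fails [AND]: Planning chain unavailable=occurs, Emergency wheel-speed sensor degraded=occurs, Fallback branch fails=occurs → all inputs occur → occurs.
Brake command fails [OR]: #2 front camera 2 lost=occurs, Backup planner 2 trips=not → at least one input occurs → occurs.
Redundant channel 2 lost [OR]: Reserve brake controller degraded=not, Lower lidar lost=not, Brake command fails=occurs → at least one input occurs → occurs.
Planning chain 2 inoperative [AND]: Perception stack fails=occurs, Redundant channel 2 lost=occurs → all inputs occur → occurs.
Autonomous vehicle fails to stop [OR]: Planning chain 2 inoperative=occurs, Primary CAN bus 2 trips=not → at least one input occurs → occurs.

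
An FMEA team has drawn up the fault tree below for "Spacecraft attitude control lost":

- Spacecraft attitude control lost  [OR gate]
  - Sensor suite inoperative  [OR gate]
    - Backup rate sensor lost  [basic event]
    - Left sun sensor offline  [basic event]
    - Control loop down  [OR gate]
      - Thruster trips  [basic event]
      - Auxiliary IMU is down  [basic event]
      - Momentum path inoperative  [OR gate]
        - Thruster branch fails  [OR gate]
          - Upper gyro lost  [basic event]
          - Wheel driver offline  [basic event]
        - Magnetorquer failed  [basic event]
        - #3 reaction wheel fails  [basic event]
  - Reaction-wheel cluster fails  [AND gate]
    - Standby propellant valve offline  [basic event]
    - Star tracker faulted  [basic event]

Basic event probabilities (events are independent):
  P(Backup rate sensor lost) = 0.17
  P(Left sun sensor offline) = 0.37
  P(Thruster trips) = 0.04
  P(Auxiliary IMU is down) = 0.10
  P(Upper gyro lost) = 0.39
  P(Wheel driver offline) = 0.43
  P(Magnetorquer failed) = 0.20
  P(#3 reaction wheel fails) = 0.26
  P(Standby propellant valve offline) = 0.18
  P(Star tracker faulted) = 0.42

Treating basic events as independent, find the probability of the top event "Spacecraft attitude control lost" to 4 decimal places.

P(Thruster branch fails) [OR] = 1 − (1−0.39) × (1−0.43) = 0.652300
P(Momentum path inoperative) [OR] = 1 − (1−0.652300) × (1−0.20) × (1−0.26) = 0.794162
P(Control loop down) [OR] = 1 − (1−0.04) × (1−0.10) × (1−0.794162) = 0.822156
P(Sensor suite inoperative) [OR] = 1 − (1−0.17) × (1−0.37) × (1−0.822156) = 0.907005
P(Reaction-wheel cluster fails) [AND] = 0.18 × 0.42 = 0.075600
P(Spacecraft attitude control lost) [OR] = 1 − (1−0.907005) × (1−0.075600) = 0.914035
Rounded to 4 decimal places: P(Spacecraft attitude control lost) ≈ 0.9140.

0.9140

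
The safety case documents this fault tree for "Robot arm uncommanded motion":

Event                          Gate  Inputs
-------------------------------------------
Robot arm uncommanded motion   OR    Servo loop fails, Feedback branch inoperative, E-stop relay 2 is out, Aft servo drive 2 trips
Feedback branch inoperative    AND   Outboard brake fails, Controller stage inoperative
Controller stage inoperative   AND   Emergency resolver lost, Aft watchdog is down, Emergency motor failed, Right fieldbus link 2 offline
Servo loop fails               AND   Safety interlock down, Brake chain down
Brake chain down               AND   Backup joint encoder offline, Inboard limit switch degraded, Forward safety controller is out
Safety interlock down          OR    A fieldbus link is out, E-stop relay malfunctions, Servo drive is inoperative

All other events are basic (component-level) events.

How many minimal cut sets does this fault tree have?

6

Safety interlock down [OR]: union of children's cut sets → 3 cut set(s).
Brake chain down [AND]: one cut set from each child combined → 1 × 1 × 1 = 1 cut set(s).
Servo loop fails [AND]: one cut set from each child combined → 3 × 1 = 3 cut set(s).
Controller stage inoperative [AND]: one cut set from each child combined → 1 × 1 × 1 × 1 = 1 cut set(s).
Feedback branch inoperative [AND]: one cut set from each child combined → 1 × 1 = 1 cut set(s).
Robot arm uncommanded motion [OR]: union of children's cut sets → 6 cut set(s).
Minimal cut sets: {A fieldbus link is out, Backup joint encoder offline, Forward safety controller is out, Inboard limit switch degraded}; {Backup joint encoder offline, E-stop relay malfunctions, Forward safety controller is out, Inboard limit switch degraded}; {Backup joint encoder offline, Forward safety controller is out, Inboard limit switch degraded, Servo drive is inoperative}; {Aft watchdog is down, Emergency motor failed, Emergency resolver lost, Outboard brake fails, Right fieldbus link 2 offline}; {E-stop relay 2 is out}; {Aft servo drive 2 trips}.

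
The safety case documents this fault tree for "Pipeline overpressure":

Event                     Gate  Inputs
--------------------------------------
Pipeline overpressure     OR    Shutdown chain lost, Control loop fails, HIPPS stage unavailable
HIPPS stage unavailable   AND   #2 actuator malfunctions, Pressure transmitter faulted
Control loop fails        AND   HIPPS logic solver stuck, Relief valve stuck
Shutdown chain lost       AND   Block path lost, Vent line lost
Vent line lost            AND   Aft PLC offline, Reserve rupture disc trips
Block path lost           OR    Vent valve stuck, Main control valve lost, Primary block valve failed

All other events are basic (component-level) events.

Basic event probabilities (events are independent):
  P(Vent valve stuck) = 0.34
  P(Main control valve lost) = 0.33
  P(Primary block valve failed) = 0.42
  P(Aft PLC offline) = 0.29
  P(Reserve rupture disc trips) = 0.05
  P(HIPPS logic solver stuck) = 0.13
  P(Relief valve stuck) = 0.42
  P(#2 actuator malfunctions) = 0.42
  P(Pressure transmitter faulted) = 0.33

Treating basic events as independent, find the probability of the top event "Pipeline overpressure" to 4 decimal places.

P(Block path lost) [OR] = 1 − (1−0.34) × (1−0.33) × (1−0.42) = 0.743524
P(Vent line lost) [AND] = 0.29 × 0.05 = 0.014500
P(Shutdown chain lost) [AND] = 0.743524 × 0.014500 = 0.010781
P(Control loop fails) [AND] = 0.13 × 0.42 = 0.054600
P(HIPPS stage unavailable) [AND] = 0.42 × 0.33 = 0.138600
P(Pipeline overpressure) [OR] = 1 − (1−0.010781) × (1−0.054600) × (1−0.138600) = 0.194412
Rounded to 4 decimal places: P(Pipeline overpressure) ≈ 0.1944.

0.1944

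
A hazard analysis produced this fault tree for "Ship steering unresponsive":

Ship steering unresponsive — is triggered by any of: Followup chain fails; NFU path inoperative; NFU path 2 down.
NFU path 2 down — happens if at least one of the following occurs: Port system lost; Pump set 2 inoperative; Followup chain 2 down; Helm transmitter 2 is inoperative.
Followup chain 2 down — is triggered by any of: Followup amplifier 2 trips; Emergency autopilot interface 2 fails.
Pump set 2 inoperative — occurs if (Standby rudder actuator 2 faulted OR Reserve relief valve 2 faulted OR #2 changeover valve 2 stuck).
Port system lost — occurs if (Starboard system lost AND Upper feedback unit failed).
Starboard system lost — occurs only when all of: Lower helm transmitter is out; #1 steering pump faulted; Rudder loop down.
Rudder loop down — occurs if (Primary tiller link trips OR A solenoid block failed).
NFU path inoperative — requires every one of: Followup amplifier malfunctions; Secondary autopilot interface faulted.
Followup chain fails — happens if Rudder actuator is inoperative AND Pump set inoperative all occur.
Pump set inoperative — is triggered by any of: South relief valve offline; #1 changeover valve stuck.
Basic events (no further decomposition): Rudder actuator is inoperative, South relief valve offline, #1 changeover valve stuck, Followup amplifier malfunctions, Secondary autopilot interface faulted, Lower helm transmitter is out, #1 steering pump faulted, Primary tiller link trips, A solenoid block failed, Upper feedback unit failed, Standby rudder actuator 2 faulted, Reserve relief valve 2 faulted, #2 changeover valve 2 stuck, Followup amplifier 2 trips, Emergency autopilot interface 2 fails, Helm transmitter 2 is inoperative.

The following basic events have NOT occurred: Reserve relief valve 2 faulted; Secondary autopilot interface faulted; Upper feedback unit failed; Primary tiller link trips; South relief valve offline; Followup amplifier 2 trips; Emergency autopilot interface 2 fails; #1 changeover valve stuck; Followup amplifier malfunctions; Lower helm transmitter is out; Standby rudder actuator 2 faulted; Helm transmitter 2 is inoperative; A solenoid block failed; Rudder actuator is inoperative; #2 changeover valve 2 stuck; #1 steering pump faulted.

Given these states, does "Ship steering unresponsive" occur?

Pump set inoperative [OR]: South relief valve offline=not, #1 changeover valve stuck=not → no input occurs → does not occur.
Followup chain fails [AND]: Rudder actuator is inoperative=not, Pump set inoperative=not → not all inputs occur → does not occur.
NFU path inoperative [AND]: Followup amplifier malfunctions=not, Secondary autopilot interface faulted=not → not all inputs occur → does not occur.
Rudder loop down [OR]: Primary tiller link trips=not, A solenoid block failed=not → no input occurs → does not occur.
Starboard system lost [AND]: Lower helm transmitter is out=not, #1 steering pump faulted=not, Rudder loop down=not → not all inputs occur → does not occur.
Port system lost [AND]: Starboard system lost=not, Upper feedback unit failed=not → not all inputs occur → does not occur.
Pump set 2 inoperative [OR]: Standby rudder actuator 2 faulted=not, Reserve relief valve 2 faulted=not, #2 changeover valve 2 stuck=not → no input occurs → does not occur.
Followup chain 2 down [OR]: Followup amplifier 2 trips=not, Emergency autopilot interface 2 fails=not → no input occurs → does not occur.
NFU path 2 down [OR]: Port system lost=not, Pump set 2 inoperative=not, Followup chain 2 down=not, Helm transmitter 2 is inoperative=not → no input occurs → does not occur.
Ship steering unresponsive [OR]: Followup chain fails=not, NFU path inoperative=not, NFU path 2 down=not → no input occurs → does not occur.

No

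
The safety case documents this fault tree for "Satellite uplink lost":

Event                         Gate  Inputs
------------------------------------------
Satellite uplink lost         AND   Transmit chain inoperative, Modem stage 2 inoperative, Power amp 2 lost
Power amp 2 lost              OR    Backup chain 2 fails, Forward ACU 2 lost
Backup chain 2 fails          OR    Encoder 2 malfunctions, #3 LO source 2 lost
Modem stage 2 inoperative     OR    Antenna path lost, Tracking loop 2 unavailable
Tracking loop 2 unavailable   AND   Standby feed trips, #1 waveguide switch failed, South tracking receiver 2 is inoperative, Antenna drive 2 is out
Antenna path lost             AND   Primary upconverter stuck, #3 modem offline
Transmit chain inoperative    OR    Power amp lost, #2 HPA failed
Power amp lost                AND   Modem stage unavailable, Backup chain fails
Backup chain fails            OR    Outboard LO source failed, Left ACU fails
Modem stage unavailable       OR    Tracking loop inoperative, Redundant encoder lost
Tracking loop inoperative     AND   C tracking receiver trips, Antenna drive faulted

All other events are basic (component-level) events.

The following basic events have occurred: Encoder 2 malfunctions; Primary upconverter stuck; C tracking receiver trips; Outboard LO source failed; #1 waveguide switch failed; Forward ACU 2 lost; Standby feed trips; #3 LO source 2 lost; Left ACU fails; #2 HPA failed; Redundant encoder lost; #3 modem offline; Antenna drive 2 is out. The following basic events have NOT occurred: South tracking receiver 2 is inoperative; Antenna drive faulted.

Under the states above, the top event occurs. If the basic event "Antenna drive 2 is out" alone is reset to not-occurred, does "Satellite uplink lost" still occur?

Yes

Counterfactual: set "Antenna drive 2 is out" to not occurred.
Tracking loop inoperative [AND]: C tracking receiver trips=occurs, Antenna drive faulted=not → not all inputs occur → does not occur.
Modem stage unavailable [OR]: Tracking loop inoperative=not, Redundant encoder lost=occurs → at least one input occurs → occurs.
Backup chain fails [OR]: Outboard LO source failed=occurs, Left ACU fails=occurs → at least one input occurs → occurs.
Power amp lost [AND]: Modem stage unavailable=occurs, Backup chain fails=occurs → all inputs occur → occurs.
Transmit chain inoperative [OR]: Power amp lost=occurs, #2 HPA failed=occurs → at least one input occurs → occurs.
Antenna path lost [AND]: Primary upconverter stuck=occurs, #3 modem offline=occurs → all inputs occur → occurs.
Tracking loop 2 unavailable [AND]: Standby feed trips=occurs, #1 waveguide switch failed=occurs, South tracking receiver 2 is inoperative=not, Antenna drive 2 is out=not → not all inputs occur → does not occur.
Modem stage 2 inoperative [OR]: Antenna path lost=occurs, Tracking loop 2 unavailable=not → at least one input occurs → occurs.
Backup chain 2 fails [OR]: Encoder 2 malfunctions=occurs, #3 LO source 2 lost=occurs → at least one input occurs → occurs.
Power amp 2 lost [OR]: Backup chain 2 fails=occurs, Forward ACU 2 lost=occurs → at least one input occurs → occurs.
Satellite uplink lost [AND]: Transmit chain inoperative=occurs, Modem stage 2 inoperative=occurs, Power amp 2 lost=occurs → all inputs occur → occurs.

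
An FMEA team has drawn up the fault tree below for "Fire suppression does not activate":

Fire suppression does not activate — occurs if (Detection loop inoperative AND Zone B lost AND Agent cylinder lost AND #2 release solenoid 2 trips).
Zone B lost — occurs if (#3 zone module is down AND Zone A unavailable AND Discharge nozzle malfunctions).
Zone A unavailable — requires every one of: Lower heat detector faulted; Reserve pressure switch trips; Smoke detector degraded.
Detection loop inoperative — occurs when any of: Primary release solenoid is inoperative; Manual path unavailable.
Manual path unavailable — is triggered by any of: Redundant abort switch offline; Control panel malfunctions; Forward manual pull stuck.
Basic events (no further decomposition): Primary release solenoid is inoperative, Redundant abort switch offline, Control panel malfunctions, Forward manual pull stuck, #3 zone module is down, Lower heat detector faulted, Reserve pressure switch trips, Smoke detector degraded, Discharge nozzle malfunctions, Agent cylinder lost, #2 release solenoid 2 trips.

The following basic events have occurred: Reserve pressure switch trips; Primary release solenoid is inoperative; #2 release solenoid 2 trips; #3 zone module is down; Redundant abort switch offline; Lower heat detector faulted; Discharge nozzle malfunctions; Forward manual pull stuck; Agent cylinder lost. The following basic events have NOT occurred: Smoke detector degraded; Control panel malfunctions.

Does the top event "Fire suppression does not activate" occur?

No

Manual path unavailable [OR]: Redundant abort switch offline=occurs, Control panel malfunctions=not, Forward manual pull stuck=occurs → at least one input occurs → occurs.
Detection loop inoperative [OR]: Primary release solenoid is inoperative=occurs, Manual path unavailable=occurs → at least one input occurs → occurs.
Zone A unavailable [AND]: Lower heat detector faulted=occurs, Reserve pressure switch trips=occurs, Smoke detector degraded=not → not all inputs occur → does not occur.
Zone B lost [AND]: #3 zone module is down=occurs, Zone A unavailable=not, Discharge nozzle malfunctions=occurs → not all inputs occur → does not occur.
Fire suppression does not activate [AND]: Detection loop inoperative=occurs, Zone B lost=not, Agent cylinder lost=occurs, #2 release solenoid 2 trips=occurs → not all inputs occur → does not occur.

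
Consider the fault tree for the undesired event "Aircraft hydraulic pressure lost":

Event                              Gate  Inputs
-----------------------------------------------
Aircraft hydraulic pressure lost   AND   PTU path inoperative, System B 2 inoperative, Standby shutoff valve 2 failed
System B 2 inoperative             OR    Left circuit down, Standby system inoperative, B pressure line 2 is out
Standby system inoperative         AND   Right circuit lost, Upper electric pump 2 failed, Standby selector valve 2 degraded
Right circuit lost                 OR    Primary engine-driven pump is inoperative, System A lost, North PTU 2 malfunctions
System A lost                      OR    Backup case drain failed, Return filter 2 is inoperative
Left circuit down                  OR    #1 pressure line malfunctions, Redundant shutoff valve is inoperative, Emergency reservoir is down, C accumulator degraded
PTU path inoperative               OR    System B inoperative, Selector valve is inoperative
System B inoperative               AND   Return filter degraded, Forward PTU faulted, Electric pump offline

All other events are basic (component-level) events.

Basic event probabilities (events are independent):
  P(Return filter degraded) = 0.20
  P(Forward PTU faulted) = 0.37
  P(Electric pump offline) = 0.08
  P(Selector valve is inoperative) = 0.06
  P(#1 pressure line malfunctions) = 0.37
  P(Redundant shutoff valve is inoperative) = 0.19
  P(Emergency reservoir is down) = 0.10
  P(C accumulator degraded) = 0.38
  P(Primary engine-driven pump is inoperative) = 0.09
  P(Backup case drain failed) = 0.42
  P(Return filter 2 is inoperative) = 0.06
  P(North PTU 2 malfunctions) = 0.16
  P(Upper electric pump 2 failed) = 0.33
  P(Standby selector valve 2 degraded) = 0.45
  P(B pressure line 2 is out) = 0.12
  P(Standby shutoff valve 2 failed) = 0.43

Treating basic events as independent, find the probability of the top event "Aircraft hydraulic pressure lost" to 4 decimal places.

0.0217

P(System B inoperative) [AND] = 0.20 × 0.37 × 0.08 = 0.005920
P(PTU path inoperative) [OR] = 1 − (1−0.005920) × (1−0.06) = 0.065565
P(Left circuit down) [OR] = 1 − (1−0.37) × (1−0.19) × (1−0.10) × (1−0.38) = 0.715253
P(System A lost) [OR] = 1 − (1−0.42) × (1−0.06) = 0.454800
P(Right circuit lost) [OR] = 1 − (1−0.09) × (1−0.454800) × (1−0.16) = 0.583249
P(Standby system inoperative) [AND] = 0.583249 × 0.33 × 0.45 = 0.086612
P(System B 2 inoperative) [OR] = 1 − (1−0.715253) × (1−0.086612) × (1−0.12) = 0.771126
P(Aircraft hydraulic pressure lost) [AND] = 0.065565 × 0.771126 × 0.43 = 0.021740
Rounded to 4 decimal places: P(Aircraft hydraulic pressure lost) ≈ 0.0217.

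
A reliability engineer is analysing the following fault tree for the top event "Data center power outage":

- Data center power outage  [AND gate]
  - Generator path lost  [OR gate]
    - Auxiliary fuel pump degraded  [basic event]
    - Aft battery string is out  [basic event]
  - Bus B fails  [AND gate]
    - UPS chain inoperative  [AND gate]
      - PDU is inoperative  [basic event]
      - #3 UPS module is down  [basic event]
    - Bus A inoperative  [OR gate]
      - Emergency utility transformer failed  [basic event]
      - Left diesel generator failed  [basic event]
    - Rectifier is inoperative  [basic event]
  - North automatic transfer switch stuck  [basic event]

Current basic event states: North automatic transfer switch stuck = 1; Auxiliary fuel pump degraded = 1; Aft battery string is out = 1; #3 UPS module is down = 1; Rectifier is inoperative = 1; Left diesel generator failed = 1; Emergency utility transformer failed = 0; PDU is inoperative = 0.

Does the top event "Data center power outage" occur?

Generator path lost [OR]: Auxiliary fuel pump degraded=occurs, Aft battery string is out=occurs → at least one input occurs → occurs.
UPS chain inoperative [AND]: PDU is inoperative=not, #3 UPS module is down=occurs → not all inputs occur → does not occur.
Bus A inoperative [OR]: Emergency utility transformer failed=not, Left diesel generator failed=occurs → at least one input occurs → occurs.
Bus B fails [AND]: UPS chain inoperative=not, Bus A inoperative=occurs, Rectifier is inoperative=occurs → not all inputs occur → does not occur.
Data center power outage [AND]: Generator path lost=occurs, Bus B fails=not, North automatic transfer switch stuck=occurs → not all inputs occur → does not occur.

No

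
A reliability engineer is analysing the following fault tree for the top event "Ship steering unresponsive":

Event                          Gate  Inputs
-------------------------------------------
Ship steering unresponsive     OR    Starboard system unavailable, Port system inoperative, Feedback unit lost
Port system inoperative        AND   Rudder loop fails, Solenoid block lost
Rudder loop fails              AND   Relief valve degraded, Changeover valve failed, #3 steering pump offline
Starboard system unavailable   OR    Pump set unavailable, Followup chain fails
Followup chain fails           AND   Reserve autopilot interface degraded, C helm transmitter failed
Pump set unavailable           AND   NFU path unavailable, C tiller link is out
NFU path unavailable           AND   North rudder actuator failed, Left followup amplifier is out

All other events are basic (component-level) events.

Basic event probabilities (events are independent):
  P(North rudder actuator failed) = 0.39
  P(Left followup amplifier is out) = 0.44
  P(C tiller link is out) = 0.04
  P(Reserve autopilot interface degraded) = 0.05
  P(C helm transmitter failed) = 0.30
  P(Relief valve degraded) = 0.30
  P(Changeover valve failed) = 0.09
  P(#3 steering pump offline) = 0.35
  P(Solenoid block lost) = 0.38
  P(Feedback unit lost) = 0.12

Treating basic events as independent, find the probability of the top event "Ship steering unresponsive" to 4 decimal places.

0.1422

P(NFU path unavailable) [AND] = 0.39 × 0.44 = 0.171600
P(Pump set unavailable) [AND] = 0.171600 × 0.04 = 0.006864
P(Followup chain fails) [AND] = 0.05 × 0.30 = 0.015000
P(Starboard system unavailable) [OR] = 1 − (1−0.006864) × (1−0.015000) = 0.021761
P(Rudder loop fails) [AND] = 0.30 × 0.09 × 0.35 = 0.009450
P(Port system inoperative) [AND] = 0.009450 × 0.38 = 0.003591
P(Ship steering unresponsive) [OR] = 1 − (1−0.021761) × (1−0.003591) × (1−0.12) = 0.142241
Rounded to 4 decimal places: P(Ship steering unresponsive) ≈ 0.1422.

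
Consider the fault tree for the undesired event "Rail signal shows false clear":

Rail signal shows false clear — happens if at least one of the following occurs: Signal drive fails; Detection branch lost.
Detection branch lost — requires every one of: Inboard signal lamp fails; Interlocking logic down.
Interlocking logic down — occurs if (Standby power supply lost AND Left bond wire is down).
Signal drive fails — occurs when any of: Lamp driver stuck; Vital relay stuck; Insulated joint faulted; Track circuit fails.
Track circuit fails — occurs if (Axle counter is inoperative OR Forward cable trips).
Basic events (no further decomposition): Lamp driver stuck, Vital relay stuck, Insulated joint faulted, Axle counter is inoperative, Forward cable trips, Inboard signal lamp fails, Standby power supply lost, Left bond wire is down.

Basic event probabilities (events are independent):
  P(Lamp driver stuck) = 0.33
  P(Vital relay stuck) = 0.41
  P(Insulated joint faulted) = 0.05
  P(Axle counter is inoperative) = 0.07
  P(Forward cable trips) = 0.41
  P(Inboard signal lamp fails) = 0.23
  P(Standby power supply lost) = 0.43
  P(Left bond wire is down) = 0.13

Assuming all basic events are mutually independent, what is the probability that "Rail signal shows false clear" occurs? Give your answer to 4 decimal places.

0.7966

P(Track circuit fails) [OR] = 1 − (1−0.07) × (1−0.41) = 0.451300
P(Signal drive fails) [OR] = 1 − (1−0.33) × (1−0.41) × (1−0.05) × (1−0.451300) = 0.793944
P(Interlocking logic down) [AND] = 0.43 × 0.13 = 0.055900
P(Detection branch lost) [AND] = 0.23 × 0.055900 = 0.012857
P(Rail signal shows false clear) [OR] = 1 − (1−0.793944) × (1−0.012857) = 0.796593
Rounded to 4 decimal places: P(Rail signal shows false clear) ≈ 0.7966.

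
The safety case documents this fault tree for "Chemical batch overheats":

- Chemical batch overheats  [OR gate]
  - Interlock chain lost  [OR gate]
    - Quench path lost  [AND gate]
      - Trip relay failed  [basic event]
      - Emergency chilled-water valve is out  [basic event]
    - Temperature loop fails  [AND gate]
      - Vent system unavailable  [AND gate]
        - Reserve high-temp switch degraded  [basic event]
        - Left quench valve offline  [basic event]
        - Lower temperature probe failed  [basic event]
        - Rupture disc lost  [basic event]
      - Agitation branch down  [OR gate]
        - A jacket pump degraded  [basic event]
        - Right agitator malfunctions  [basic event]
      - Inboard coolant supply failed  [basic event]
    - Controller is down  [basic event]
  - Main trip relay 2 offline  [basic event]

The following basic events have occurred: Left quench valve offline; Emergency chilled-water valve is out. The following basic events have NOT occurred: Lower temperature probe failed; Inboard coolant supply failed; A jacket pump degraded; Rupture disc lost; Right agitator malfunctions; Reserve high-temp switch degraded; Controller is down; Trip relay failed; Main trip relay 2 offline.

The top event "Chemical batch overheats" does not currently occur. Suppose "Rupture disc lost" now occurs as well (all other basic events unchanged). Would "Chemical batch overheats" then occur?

Counterfactual: set "Rupture disc lost" to occurred.
Quench path lost [AND]: Trip relay failed=not, Emergency chilled-water valve is out=occurs → not all inputs occur → does not occur.
Vent system unavailable [AND]: Reserve high-temp switch degraded=not, Left quench valve offline=occurs, Lower temperature probe failed=not, Rupture disc lost=occurs → not all inputs occur → does not occur.
Agitation branch down [OR]: A jacket pump degraded=not, Right agitator malfunctions=not → no input occurs → does not occur.
Temperature loop fails [AND]: Vent system unavailable=not, Agitation branch down=not, Inboard coolant supply failed=not → not all inputs occur → does not occur.
Interlock chain lost [OR]: Quench path lost=not, Temperature loop fails=not, Controller is down=not → no input occurs → does not occur.
Chemical batch overheats [OR]: Interlock chain lost=not, Main trip relay 2 offline=not → no input occurs → does not occur.

No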